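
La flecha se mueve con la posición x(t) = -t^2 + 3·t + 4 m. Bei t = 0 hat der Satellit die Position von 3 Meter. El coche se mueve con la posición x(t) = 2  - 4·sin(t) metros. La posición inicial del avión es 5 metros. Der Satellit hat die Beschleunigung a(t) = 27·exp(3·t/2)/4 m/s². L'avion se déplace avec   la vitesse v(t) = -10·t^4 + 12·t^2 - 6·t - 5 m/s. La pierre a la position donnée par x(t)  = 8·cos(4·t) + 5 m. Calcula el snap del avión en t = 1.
Para resolver esto, necesitamos tomar 3 derivadas de nuestra ecuación de la velocidad v(t) = -10·t^4 + 12·t^2 - 6·t - 5. Tomando d/dt de v(t), encontramos a(t) = -40·t^3 + 24·t - 6. La derivada de la aceleración da la sacudida: j(t) = 24 - 120·t^2. Derivando la sacudida, obtenemos el snap: s(t) = -240·t. Usando s(t) = -240·t y sustituyendo t = 1, encontramos s = -240.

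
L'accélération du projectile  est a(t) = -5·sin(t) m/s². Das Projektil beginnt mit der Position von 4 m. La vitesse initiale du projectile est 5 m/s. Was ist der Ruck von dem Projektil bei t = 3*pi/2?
Wir müssen unsere Gleichung für die Beschleunigung a(t) = -5·sin(t) 1-mal ableiten. Die Ableitung von der Beschleunigung ergibt den Ruck: j(t) = -5·cos(t). Wir haben den Ruck j(t) = -5·cos(t). Durch Einsetzen von t = 3*pi/2: j(3*pi/2) = 0.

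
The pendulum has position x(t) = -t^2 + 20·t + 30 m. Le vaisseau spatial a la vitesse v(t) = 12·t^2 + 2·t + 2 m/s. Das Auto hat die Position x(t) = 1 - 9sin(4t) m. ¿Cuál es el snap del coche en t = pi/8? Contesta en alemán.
Um dies zu lösen, müssen wir 4 Ableitungen unserer Gleichung für die Position x(t) = 1 - 9·sin(4·t) nehmen. Die Ableitung von der Position ergibt die Geschwindigkeit: v(t) = -36·cos(4·t). Durch Ableiten von der Geschwindigkeit erhalten wir die Beschleunigung: a(t) = 144·sin(4·t). Durch Ableiten von der Beschleunigung erhalten wir den Ruck: j(t) = 576·cos(4·t). Die Ableitung von dem Ruck ergibt den Snap: s(t) = -2304·sin(4·t). Aus der Gleichung für den Snap s(t) = -2304·sin(4·t), setzen wir t = pi/8 ein und erhalten s = -2304.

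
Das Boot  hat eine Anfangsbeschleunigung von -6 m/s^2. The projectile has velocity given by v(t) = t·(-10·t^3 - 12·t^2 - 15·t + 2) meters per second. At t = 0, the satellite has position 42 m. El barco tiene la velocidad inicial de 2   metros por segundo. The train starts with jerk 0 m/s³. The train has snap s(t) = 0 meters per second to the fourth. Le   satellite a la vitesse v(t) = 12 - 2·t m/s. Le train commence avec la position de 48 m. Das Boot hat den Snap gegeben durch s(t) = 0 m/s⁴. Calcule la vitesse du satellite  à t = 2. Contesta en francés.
De l'équation de la vitesse v(t) = 12 - 2·t, nous substituons t = 2 pour obtenir v = 8.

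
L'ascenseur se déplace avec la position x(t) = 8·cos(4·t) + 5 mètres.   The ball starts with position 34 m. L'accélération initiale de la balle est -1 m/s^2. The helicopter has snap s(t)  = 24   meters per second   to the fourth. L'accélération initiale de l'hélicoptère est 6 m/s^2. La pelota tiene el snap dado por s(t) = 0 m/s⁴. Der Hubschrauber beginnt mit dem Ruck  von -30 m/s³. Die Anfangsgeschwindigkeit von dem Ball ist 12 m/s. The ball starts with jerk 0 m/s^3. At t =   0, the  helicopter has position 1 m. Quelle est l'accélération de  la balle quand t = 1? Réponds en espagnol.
Necesitamos integrar nuestra ecuación del snap s(t) = 0 2 veces. La antiderivada del snap, con j(0) = 0, da la sacudida: j(t) = 0. La antiderivada de la sacudida, con a(0) = -1, da la aceleración: a(t) = -1. De la ecuación de la aceleración a(t) = -1, sustituimos t = 1 para obtener a = -1.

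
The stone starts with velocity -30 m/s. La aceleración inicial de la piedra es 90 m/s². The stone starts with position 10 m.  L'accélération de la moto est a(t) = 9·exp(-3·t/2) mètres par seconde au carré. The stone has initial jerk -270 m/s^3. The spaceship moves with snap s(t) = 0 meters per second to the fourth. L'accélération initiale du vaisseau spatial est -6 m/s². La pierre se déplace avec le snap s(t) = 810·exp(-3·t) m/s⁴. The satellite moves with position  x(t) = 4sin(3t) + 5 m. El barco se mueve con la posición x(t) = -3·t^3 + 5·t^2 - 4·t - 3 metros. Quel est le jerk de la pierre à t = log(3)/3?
En partant du snap s(t) = 810·exp(-3·t), nous prenons 1 intégrale. En intégrant le snap et en utilisant la condition initiale j(0) = -270, nous obtenons j(t) = -270·exp(-3·t). En utilisant j(t) = -270·exp(-3·t) et en substituant t = log(3)/3, nous trouvons j = -90.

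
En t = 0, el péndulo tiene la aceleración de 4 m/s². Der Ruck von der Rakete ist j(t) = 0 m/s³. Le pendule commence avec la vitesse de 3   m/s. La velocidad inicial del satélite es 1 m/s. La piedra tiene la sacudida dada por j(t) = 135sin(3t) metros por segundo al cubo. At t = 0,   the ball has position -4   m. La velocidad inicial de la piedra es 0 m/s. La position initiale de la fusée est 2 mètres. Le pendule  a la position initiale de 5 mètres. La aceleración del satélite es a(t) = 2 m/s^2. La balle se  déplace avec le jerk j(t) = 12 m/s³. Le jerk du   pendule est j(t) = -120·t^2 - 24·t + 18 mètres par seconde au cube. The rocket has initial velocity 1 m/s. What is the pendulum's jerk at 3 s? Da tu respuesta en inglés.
Using j(t) = -120·t^2 - 24·t + 18 and substituting t = 3, we find j = -1134.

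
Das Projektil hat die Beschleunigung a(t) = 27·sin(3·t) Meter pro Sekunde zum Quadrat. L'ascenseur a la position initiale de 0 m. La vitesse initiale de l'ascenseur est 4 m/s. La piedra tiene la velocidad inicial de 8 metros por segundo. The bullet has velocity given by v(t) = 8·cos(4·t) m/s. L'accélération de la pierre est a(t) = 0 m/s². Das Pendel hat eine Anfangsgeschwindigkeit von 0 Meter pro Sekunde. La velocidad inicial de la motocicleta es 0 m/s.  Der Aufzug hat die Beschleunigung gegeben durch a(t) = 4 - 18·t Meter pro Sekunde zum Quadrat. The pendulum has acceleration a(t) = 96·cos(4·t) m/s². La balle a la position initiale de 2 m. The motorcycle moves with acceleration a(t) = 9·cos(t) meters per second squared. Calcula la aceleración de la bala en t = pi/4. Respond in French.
Pour résoudre ceci, nous devons prendre 1 dérivée de notre équation de la vitesse v(t) = 8·cos(4·t). La dérivée de la vitesse donne l'accélération: a(t) = -32·sin(4·t). Nous avons l'accélération a(t) = -32·sin(4·t). En substituant t = pi/4: a(pi/4) = 0.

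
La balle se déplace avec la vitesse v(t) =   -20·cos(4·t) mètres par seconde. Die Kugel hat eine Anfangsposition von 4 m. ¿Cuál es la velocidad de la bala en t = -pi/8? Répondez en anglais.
We have velocity v(t) = -20·cos(4·t). Substituting t = -pi/8: v(-pi/8) = 0.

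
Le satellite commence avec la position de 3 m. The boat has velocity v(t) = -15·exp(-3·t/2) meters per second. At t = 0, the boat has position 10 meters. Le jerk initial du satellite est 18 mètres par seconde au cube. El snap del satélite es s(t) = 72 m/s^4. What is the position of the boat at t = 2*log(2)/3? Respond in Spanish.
Debemos encontrar la antiderivada de nuestra ecuación de la velocidad v(t) = -15·exp(-3·t/2) 1 vez. La integral de la velocidad, con x(0) = 10, da la posición: x(t) = 10·exp(-3·t/2). Usando x(t) = 10·exp(-3·t/2) y sustituyendo t = 2*log(2)/3, encontramos x = 5.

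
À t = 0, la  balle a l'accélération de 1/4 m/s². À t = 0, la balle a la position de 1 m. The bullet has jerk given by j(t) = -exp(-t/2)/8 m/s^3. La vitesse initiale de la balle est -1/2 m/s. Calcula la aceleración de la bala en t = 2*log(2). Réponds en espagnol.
Debemos encontrar la antiderivada de nuestra ecuación de la sacudida j(t) = -exp(-t/2)/8 1 vez. La antiderivada de la sacudida, con a(0) = 1/4, da la aceleración: a(t) = exp(-t/2)/4. Tenemos la aceleración a(t) = exp(-t/2)/4. Sustituyendo t = 2*log(2): a(2*log(2)) = 1/8.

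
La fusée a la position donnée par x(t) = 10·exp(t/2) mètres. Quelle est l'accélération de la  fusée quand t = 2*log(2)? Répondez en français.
Nous devons dériver notre équation de la position x(t) = 10·exp(t/2) 2 fois. En prenant d/dt de x(t), nous trouvons v(t) = 5·exp(t/2). En dérivant la vitesse, nous obtenons l'accélération: a(t) = 5·exp(t/2)/2. De l'équation de l'accélération a(t) = 5·exp(t/2)/2, nous substituons t = 2*log(2) pour obtenir a = 5.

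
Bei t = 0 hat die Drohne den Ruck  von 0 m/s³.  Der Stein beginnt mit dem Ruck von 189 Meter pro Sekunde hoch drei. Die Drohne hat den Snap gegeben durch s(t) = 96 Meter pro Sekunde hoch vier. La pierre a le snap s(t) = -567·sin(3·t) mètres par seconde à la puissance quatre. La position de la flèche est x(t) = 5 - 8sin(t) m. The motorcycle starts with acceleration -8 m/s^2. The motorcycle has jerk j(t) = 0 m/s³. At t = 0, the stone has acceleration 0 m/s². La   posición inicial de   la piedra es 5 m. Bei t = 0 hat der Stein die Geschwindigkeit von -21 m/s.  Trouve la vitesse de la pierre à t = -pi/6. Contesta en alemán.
Um dies zu lösen, müssen wir 3 Integrale unserer Gleichung für den Snap s(t) = -567·sin(3·t) finden. Durch Integration von dem Snap und Verwendung der Anfangsbedingung j(0) = 189, erhalten wir j(t) = 189·cos(3·t). Das Integral von dem Ruck, mit a(0) = 0, ergibt die Beschleunigung: a(t) = 63·sin(3·t). Das Integral von der Beschleunigung, mit v(0) = -21, ergibt die Geschwindigkeit: v(t) = -21·cos(3·t). Aus der Gleichung für die Geschwindigkeit v(t) = -21·cos(3·t), setzen wir t = -pi/6 ein und erhalten v = 0.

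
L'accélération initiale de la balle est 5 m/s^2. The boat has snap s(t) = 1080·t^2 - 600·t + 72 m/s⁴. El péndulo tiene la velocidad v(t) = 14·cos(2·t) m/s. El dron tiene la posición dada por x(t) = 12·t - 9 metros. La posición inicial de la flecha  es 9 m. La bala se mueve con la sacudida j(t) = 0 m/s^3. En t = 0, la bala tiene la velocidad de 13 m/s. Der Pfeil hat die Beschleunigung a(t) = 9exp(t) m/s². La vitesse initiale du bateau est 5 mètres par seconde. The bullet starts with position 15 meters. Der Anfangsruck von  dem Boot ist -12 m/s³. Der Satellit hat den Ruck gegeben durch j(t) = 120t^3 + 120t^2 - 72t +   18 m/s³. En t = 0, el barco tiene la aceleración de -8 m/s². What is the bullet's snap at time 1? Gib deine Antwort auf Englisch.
Starting from jerk j(t) = 0, we take 1 derivative. Taking d/dt of j(t), we find s(t) = 0. From the given snap equation s(t) = 0, we substitute t = 1 to get s = 0.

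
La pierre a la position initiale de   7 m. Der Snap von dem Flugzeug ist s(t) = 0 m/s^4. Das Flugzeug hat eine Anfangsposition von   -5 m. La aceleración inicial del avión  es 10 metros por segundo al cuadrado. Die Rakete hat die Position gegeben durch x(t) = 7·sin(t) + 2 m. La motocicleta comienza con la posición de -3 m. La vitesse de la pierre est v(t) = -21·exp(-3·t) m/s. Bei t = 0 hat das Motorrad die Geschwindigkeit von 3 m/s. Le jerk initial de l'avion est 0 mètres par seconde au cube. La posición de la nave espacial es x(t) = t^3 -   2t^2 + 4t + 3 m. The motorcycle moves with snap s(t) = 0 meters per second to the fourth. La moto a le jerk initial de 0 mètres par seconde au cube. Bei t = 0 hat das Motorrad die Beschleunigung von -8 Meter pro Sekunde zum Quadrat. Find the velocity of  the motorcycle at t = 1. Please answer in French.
Nous devons trouver la primitive de notre équation du snap s(t) = 0 3 fois. La primitive du snap est le jerk. En utilisant j(0) = 0, nous obtenons j(t) = 0. En intégrant le jerk et en utilisant la condition initiale a(0) = -8, nous obtenons a(t) = -8. En prenant ∫a(t)dt et en appliquant v(0) = 3, nous trouvons v(t) = 3 - 8·t. Nous avons la vitesse v(t) = 3 - 8·t. En substituant t = 1: v(1) = -5.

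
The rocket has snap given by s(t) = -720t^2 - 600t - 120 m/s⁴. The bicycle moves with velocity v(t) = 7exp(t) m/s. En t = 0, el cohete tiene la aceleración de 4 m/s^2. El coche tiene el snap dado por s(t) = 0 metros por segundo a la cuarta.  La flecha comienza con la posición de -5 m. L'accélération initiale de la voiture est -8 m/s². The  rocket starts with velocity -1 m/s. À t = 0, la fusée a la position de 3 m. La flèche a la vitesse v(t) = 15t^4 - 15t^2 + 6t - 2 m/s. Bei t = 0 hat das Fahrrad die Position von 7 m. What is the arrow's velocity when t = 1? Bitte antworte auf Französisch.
En utilisant v(t) = 15·t^4 - 15·t^2 + 6·t - 2 et en substituant t = 1, nous trouvons v = 4.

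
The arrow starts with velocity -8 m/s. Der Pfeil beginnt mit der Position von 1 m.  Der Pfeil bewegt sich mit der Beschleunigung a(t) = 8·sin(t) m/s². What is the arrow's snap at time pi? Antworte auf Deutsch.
Um dies zu lösen, müssen wir 2 Ableitungen unserer Gleichung für die Beschleunigung a(t) = 8·sin(t) nehmen. Durch Ableiten von der Beschleunigung erhalten wir den Ruck: j(t) = 8·cos(t). Durch Ableiten von dem Ruck erhalten wir den Snap: s(t) = -8·sin(t). Wir haben den Snap s(t) = -8·sin(t). Durch Einsetzen von t = pi: s(pi) = 0.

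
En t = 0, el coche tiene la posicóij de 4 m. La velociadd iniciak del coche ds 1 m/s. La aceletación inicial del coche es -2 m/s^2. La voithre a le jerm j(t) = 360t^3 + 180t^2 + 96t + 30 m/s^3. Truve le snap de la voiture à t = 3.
Nous devons dériver notre équation du jerk j(t) = 360·t^3 + 180·t^2 + 96·t + 30 1 fois. En dérivant le jerk, nous obtenons le snap: s(t) = 1080·t^2 + 360·t + 96. De l'équation du snap s(t) = 1080·t^2 + 360·t + 96, nous substituons t = 3 pour obtenir s = 10896.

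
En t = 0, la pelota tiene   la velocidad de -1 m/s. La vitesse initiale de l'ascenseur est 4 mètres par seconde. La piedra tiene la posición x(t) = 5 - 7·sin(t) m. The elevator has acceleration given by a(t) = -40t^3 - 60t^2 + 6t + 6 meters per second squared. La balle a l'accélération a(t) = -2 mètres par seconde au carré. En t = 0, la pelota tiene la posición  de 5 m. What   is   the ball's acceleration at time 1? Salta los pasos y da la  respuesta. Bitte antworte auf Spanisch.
La aceleración en t = 1 es a = -2.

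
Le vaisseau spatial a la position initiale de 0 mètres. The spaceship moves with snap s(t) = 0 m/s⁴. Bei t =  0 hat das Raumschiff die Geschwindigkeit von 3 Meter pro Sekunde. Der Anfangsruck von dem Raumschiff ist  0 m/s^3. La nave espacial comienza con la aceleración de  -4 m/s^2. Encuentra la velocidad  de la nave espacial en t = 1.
Para resolver esto, necesitamos tomar 3 antiderivadas de nuestra ecuación del snap s(t) = 0. La antiderivada del snap, con j(0) = 0, da la sacudida: j(t) = 0. La antiderivada de la sacudida, con a(0) = -4, da la aceleración: a(t) = -4. La integral de la aceleración es la velocidad. Usando v(0) = 3, obtenemos v(t) = 3 - 4·t. Tenemos la velocidad v(t) = 3 - 4·t. Sustituyendo t = 1: v(1) = -1.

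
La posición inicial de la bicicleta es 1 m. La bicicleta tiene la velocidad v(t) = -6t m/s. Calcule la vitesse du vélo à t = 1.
Nous avons la vitesse v(t) = -6·t. En substituant t = 1: v(1) = -6.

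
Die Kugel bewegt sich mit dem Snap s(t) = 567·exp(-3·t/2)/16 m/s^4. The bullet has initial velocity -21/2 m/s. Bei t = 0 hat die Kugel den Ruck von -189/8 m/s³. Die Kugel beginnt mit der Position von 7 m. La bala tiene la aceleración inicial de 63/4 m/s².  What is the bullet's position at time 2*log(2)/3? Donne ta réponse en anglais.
Starting from snap s(t) = 567·exp(-3·t/2)/16, we take 4 integrals. The integral of snap is jerk. Using j(0) = -189/8, we get j(t) = -189·exp(-3·t/2)/8. The antiderivative of jerk, with a(0) = 63/4, gives acceleration: a(t) = 63·exp(-3·t/2)/4. The integral of acceleration, with v(0) = -21/2, gives velocity: v(t) = -21·exp(-3·t/2)/2. Integrating velocity and using the initial condition x(0) = 7, we get x(t) = 7·exp(-3·t/2). From the given position equation x(t) = 7·exp(-3·t/2), we substitute t = 2*log(2)/3 to get x = 7/2.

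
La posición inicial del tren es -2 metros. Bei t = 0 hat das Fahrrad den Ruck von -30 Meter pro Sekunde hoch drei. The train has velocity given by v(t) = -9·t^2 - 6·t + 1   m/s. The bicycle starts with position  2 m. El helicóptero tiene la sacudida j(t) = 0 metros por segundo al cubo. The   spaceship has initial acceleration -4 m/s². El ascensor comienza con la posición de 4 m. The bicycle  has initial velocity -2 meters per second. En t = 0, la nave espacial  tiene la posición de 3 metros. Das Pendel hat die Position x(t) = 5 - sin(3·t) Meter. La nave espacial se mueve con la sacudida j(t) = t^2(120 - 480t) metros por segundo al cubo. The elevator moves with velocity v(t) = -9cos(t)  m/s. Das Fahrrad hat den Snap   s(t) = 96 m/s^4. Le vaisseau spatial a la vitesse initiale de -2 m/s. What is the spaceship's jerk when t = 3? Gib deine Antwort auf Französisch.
Nous avons le jerk j(t) = t^2·(120 - 480·t). En substituant t = 3: j(3) = -11880.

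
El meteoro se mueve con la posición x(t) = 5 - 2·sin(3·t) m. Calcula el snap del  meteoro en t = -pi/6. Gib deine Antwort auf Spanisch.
Partiendo de la posición x(t) = 5 - 2·sin(3·t), tomamos 4 derivadas. La derivada de la posición da la velocidad: v(t) = -6·cos(3·t). Derivando la velocidad, obtenemos la aceleración: a(t) = 18·sin(3·t). Derivando la aceleración, obtenemos la sacudida: j(t) = 54·cos(3·t). Tomando d/dt de j(t), encontramos s(t) = -162·sin(3·t). De la ecuación del snap s(t) = -162·sin(3·t), sustituimos t = -pi/6 para obtener s = 162.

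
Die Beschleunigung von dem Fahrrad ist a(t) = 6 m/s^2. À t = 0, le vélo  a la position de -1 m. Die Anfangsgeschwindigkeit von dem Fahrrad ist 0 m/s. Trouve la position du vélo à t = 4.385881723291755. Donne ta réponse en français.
Nous devons intégrer notre équation de l'accélération a(t) = 6 2 fois. L'intégrale de l'accélération, avec v(0) = 0, donne la vitesse: v(t) = 6·t. En prenant ∫v(t)dt et en appliquant x(0) = -1, nous trouvons x(t) = 3·t^2 - 1. Nous avons la position x(t) = 3·t^2 - 1. En substituant t = 4.385881723291755: x(4.385881723291755) = 56.7078754721140.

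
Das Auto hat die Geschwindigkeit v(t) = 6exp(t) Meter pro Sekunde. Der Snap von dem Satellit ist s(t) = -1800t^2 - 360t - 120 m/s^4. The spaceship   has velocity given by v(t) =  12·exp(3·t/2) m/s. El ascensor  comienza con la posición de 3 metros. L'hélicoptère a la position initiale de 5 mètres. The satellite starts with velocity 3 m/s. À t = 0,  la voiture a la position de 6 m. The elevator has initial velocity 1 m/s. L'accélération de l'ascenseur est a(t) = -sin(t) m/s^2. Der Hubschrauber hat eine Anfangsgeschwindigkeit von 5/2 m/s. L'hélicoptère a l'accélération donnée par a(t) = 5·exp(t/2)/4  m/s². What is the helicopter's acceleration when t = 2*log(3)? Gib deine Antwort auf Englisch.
We have acceleration a(t) = 5·exp(t/2)/4. Substituting t = 2*log(3): a(2*log(3)) = 15/4.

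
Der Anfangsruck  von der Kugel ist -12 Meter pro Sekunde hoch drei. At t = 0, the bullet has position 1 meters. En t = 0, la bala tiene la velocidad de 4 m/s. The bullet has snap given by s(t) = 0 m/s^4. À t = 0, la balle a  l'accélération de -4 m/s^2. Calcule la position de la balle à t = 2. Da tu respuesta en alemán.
Wir müssen unsere Gleichung für den Snap s(t) = 0 4-mal integrieren. Die Stammfunktion von dem Snap ist der Ruck. Mit j(0) = -12 erhalten wir j(t) = -12. Mit ∫j(t)dt und Anwendung von a(0) = -4, finden wir a(t) = -12·t - 4. Die Stammfunktion von der Beschleunigung, mit v(0) = 4, ergibt die Geschwindigkeit: v(t) = -6·t^2 - 4·t + 4. Das Integral von der Geschwindigkeit, mit x(0) = 1, ergibt die Position: x(t) = -2·t^3 - 2·t^2 + 4·t + 1. Wir haben die Position x(t) = -2·t^3 - 2·t^2 + 4·t + 1. Durch Einsetzen von t = 2: x(2) = -15.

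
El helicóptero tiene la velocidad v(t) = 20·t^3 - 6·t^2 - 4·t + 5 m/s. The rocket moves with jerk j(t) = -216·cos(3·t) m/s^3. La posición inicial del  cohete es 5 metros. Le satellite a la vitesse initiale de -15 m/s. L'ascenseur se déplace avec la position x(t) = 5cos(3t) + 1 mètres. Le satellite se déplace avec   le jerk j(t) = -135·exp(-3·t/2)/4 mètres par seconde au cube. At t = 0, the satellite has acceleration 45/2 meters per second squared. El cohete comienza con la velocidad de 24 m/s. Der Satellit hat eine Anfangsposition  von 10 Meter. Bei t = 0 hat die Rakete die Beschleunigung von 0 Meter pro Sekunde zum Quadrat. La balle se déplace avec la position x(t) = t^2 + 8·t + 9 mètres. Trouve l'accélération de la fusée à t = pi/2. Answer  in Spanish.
Necesitamos integrar nuestra ecuación de la sacudida j(t) = -216·cos(3·t) 1 vez. La antiderivada de la sacudida es la aceleración. Usando a(0) = 0, obtenemos a(t) = -72·sin(3·t). De la ecuación de la aceleración a(t) = -72·sin(3·t), sustituimos t = pi/2 para obtener a = 72.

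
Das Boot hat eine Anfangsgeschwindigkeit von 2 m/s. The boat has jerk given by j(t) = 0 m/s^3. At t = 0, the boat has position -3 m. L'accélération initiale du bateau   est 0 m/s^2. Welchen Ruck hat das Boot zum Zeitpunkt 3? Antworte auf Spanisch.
Tenemos la sacudida j(t) = 0. Sustituyendo t = 3: j(3) = 0.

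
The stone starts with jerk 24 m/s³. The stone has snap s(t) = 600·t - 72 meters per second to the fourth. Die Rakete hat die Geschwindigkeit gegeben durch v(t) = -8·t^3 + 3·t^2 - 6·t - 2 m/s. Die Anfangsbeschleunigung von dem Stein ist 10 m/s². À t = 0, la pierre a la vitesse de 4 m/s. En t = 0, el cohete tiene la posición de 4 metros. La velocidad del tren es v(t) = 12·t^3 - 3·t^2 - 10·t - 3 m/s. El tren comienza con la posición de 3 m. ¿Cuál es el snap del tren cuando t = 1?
Para resolver esto, necesitamos tomar 3 derivadas de nuestra ecuación de la velocidad v(t) = 12·t^3 - 3·t^2 - 10·t - 3. La derivada de la velocidad da la aceleración: a(t) = 36·t^2 - 6·t - 10. La derivada de la aceleración da la sacudida: j(t) = 72·t - 6. La derivada de la sacudida da el snap: s(t) = 72. Usando s(t) = 72 y sustituyendo t = 1, encontramos s = 72.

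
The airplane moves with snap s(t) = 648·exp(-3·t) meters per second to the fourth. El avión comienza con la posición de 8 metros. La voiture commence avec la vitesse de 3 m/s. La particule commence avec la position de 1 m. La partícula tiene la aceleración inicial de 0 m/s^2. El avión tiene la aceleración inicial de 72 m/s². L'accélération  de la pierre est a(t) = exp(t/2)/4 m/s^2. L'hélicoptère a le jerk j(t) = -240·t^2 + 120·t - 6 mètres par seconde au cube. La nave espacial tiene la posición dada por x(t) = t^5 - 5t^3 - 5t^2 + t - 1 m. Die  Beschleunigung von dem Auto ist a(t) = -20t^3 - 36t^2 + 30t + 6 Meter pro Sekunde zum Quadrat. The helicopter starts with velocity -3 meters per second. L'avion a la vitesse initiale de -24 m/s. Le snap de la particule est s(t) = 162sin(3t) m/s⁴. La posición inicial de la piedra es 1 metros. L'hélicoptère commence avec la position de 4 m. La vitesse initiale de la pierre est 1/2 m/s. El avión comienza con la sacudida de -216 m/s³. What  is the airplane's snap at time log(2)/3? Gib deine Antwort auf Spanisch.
Tenemos el snap s(t) = 648·exp(-3·t). Sustituyendo t = log(2)/3: s(log(2)/3) = 324.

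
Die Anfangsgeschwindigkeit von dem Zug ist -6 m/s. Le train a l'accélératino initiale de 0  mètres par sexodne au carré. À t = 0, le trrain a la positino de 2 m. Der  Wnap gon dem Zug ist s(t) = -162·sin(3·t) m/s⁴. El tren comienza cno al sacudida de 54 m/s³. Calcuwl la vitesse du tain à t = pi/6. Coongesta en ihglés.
We need to integrate our snap equation s(t) = -162·sin(3·t) 3 times. The integral of snap is jerk. Using j(0) = 54, we get j(t) = 54·cos(3·t). Integrating jerk and using the initial condition a(0) = 0, we get a(t) = 18·sin(3·t). The integral of acceleration is velocity. Using v(0) = -6, we get v(t) = -6·cos(3·t). From the given velocity equation v(t) = -6·cos(3·t), we substitute t = pi/6 to get v = 0.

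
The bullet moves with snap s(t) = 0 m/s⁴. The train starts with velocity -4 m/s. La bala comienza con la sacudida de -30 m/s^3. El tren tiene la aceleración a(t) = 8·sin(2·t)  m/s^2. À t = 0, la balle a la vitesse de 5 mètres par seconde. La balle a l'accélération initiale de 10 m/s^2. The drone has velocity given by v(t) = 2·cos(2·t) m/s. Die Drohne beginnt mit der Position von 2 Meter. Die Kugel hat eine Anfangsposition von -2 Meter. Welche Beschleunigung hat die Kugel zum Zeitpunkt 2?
Ausgehend von dem Snap s(t) = 0, nehmen wir 2 Stammfunktionen. Das Integral von dem Snap ist der Ruck. Mit j(0) = -30 erhalten wir j(t) = -30. Das Integral von dem Ruck, mit a(0) = 10, ergibt die Beschleunigung: a(t) = 10 - 30·t. Mit a(t) = 10 - 30·t und Einsetzen von t = 2, finden wir a = -50.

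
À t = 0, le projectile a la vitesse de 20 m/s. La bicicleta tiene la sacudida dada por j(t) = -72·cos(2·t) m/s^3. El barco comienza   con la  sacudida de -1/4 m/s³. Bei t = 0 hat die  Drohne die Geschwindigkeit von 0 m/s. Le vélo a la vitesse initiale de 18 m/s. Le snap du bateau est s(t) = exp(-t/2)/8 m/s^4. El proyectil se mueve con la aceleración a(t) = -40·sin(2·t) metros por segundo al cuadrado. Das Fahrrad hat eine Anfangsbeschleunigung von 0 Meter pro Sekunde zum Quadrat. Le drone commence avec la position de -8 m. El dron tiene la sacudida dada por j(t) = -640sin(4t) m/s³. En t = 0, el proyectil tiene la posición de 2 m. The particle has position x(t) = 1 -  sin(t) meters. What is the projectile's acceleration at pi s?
Using a(t) = -40·sin(2·t) and substituting t = pi, we find a = 0.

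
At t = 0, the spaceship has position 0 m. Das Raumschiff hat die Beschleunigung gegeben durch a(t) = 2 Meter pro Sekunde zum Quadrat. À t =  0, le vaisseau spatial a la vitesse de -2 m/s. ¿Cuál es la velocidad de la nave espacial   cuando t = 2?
Necesitamos integrar nuestra ecuación de la aceleración a(t) = 2 1 vez. Tomando ∫a(t)dt y aplicando v(0) = -2, encontramos v(t) = 2·t - 2. De la ecuación de la velocidad v(t) = 2·t - 2, sustituimos t = 2 para obtener v = 2.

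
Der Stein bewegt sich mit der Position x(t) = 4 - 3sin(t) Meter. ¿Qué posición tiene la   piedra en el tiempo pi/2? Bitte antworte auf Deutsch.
Wir haben die Position x(t) = 4 - 3·sin(t). Durch Einsetzen von t = pi/2: x(pi/2) = 1.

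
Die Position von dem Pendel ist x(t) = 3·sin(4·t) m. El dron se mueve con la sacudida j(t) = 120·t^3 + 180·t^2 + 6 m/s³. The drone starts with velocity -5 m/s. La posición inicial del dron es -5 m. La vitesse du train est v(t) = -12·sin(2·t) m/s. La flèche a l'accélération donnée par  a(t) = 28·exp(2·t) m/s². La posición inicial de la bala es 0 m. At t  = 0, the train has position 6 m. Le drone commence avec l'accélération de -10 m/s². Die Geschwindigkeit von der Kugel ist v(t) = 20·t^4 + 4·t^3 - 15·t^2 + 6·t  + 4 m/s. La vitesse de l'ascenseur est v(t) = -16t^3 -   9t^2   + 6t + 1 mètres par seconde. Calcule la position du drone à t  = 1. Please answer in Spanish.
Para resolver esto, necesitamos tomar 3 antiderivadas de nuestra ecuación de la sacudida j(t) = 120·t^3 + 180·t^2 + 6. La antiderivada de la sacudida es la aceleración. Usando a(0) = -10, obtenemos a(t) = 30·t^4 + 60·t^3 + 6·t - 10. La integral de la aceleración es la velocidad. Usando v(0) = -5, obtenemos v(t) = 6·t^5 + 15·t^4 + 3·t^2 - 10·t - 5. La integral de la velocidad es la posición. Usando x(0) = -5, obtenemos x(t) = t^6 + 3·t^5 + t^3 - 5·t^2 - 5·t - 5. Tenemos la posición x(t) = t^6 + 3·t^5 + t^3 - 5·t^2 - 5·t - 5. Sustituyendo t = 1: x(1) = -10.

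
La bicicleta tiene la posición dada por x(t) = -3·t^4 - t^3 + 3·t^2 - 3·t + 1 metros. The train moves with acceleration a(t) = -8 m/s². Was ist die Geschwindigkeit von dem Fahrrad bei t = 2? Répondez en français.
En partant de la position x(t) = -3·t^4 - t^3 + 3·t^2 - 3·t + 1, nous prenons 1 dérivée. La dérivée de la position donne la vitesse: v(t) = -12·t^3 - 3·t^2 + 6·t - 3. En utilisant v(t) = -12·t^3 - 3·t^2 + 6·t - 3 et en substituant t = 2, nous trouvons v = -99.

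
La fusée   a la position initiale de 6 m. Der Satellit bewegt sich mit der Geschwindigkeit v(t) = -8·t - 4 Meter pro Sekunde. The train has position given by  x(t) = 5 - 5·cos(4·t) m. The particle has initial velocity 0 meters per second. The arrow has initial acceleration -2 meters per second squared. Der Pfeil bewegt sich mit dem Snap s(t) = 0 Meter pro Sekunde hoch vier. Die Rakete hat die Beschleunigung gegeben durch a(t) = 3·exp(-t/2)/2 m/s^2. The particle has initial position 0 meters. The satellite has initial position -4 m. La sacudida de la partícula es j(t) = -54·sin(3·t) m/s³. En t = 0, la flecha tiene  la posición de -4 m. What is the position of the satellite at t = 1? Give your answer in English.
To solve this, we need to take 1 antiderivative of our velocity equation v(t) = -8·t - 4. Integrating velocity and using the initial condition x(0) = -4, we get x(t) = -4·t^2 - 4·t - 4. We have position x(t) = -4·t^2 - 4·t - 4. Substituting t = 1: x(1) = -12.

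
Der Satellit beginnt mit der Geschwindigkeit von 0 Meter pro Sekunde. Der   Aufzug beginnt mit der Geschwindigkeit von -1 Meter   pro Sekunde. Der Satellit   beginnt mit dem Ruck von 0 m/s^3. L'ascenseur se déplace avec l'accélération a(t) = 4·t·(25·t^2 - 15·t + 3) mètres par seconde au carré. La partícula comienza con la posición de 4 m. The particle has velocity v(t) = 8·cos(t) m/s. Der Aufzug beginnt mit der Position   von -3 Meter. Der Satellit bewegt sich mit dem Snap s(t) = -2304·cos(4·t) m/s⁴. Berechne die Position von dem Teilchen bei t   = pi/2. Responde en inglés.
To solve this, we need to take 1 integral of our velocity equation v(t) = 8·cos(t). Taking ∫v(t)dt and applying x(0) = 4, we find x(t) = 8·sin(t) + 4. Using x(t) = 8·sin(t) + 4 and substituting t = pi/2, we find x = 12.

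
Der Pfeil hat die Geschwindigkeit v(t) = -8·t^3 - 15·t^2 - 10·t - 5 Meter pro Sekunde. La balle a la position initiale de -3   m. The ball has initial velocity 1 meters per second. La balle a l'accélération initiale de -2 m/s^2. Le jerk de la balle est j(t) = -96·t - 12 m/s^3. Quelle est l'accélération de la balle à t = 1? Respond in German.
Wir müssen das Integral unserer Gleichung für den Ruck j(t) = -96·t - 12 1-mal finden. Das Integral von dem Ruck, mit a(0) = -2, ergibt die Beschleunigung: a(t) = -48·t^2 - 12·t - 2. Mit a(t) = -48·t^2 - 12·t - 2 und Einsetzen von t = 1, finden wir a = -62.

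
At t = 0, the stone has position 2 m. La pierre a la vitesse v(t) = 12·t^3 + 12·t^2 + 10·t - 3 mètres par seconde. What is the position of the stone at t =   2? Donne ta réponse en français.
Nous devons trouver l'intégrale de notre équation de la vitesse v(t) = 12·t^3 + 12·t^2 + 10·t - 3 1 fois. La primitive de la vitesse est la position. En utilisant x(0) = 2, nous obtenons x(t) = 3·t^4 + 4·t^3 + 5·t^2 - 3·t + 2. Nous avons la position x(t) = 3·t^4 + 4·t^3 + 5·t^2 - 3·t + 2. En substituant t = 2: x(2) = 96.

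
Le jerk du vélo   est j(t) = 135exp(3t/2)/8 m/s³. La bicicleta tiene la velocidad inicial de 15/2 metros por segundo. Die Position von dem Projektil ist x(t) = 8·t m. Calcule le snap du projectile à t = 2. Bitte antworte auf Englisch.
We must differentiate our position equation x(t) = 8·t 4 times. Taking d/dt of x(t), we find v(t) = 8. Differentiating velocity, we get acceleration: a(t) = 0. The derivative of acceleration gives jerk: j(t) = 0. Differentiating jerk, we get snap: s(t) = 0. Using s(t) = 0 and substituting t = 2, we find s = 0.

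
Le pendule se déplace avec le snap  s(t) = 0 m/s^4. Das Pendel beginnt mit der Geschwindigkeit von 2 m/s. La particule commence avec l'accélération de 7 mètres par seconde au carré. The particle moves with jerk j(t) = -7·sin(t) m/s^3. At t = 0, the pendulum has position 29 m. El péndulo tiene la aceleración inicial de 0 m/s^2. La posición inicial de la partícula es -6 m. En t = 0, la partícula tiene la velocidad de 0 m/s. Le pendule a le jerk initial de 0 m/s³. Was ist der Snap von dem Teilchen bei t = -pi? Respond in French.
En partant du jerk j(t) = -7·sin(t), nous prenons 1 dérivée. En prenant d/dt de j(t), nous trouvons s(t) = -7·cos(t). En utilisant s(t) = -7·cos(t) et en substituant t = -pi, nous trouvons s = 7.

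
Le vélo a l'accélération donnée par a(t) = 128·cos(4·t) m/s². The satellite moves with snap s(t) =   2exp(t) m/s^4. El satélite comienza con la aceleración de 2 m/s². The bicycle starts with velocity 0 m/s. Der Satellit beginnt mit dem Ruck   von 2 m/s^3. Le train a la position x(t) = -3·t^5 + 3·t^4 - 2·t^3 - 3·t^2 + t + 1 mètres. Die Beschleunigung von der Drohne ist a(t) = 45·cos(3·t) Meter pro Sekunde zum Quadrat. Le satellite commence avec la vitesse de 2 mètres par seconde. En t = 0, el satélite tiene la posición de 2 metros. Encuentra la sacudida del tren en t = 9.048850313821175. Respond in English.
Starting from position x(t) = -3·t^5 + 3·t^4 - 2·t^3 - 3·t^2 + t + 1, we take 3 derivatives. Taking d/dt of x(t), we find v(t) = -15·t^4 + 12·t^3 - 6·t^2 - 6·t + 1. Taking d/dt of v(t), we find a(t) = -60·t^3 + 36·t^2 - 12·t - 6. The derivative of acceleration gives jerk: j(t) = -180·t^2 + 72·t - 12. Using j(t) = -180·t^2 + 72·t - 12 and substituting t = 9.048850313821175, we find j = -14099.1873377544.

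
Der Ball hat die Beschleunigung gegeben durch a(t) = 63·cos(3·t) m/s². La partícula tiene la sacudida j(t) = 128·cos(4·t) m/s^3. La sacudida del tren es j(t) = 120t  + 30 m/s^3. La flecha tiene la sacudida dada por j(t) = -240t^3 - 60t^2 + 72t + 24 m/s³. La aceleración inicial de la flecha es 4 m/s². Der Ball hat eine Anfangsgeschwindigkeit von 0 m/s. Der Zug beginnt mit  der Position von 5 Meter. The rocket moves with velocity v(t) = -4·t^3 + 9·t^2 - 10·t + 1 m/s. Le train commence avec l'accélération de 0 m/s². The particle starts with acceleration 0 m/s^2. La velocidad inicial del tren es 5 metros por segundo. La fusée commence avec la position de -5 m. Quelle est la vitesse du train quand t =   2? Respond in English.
Starting from jerk j(t) = 120·t + 30, we take 2 antiderivatives. The integral of jerk is acceleration. Using a(0) = 0, we get a(t) = 30·t·(2·t + 1). Taking ∫a(t)dt and applying v(0) = 5, we find v(t) = 20·t^3 + 15·t^2 + 5. Using v(t) = 20·t^3 + 15·t^2 + 5 and substituting t = 2, we find v = 225.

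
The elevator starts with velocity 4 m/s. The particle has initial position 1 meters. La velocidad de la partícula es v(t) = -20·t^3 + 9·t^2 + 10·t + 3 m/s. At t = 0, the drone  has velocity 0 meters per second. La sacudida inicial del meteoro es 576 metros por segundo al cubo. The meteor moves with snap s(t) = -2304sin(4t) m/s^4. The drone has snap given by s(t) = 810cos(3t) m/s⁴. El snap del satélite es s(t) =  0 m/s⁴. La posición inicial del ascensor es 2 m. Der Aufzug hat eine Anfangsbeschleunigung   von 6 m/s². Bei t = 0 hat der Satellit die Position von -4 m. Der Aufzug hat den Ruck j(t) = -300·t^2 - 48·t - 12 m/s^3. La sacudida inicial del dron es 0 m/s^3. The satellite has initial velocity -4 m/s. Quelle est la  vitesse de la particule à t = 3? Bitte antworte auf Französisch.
De l'équation de la vitesse v(t) = -20·t^3 + 9·t^2 + 10·t + 3, nous substituons t = 3 pour obtenir v = -426.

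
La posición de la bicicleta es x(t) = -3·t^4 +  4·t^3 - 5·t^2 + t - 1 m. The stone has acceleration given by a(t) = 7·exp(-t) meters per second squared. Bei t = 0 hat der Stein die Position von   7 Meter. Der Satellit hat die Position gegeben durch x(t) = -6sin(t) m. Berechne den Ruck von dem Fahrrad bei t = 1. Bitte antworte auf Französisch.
Pour résoudre ceci, nous devons prendre 3 dérivées de notre équation de la position x(t) = -3·t^4 + 4·t^3 - 5·t^2 + t - 1. En prenant d/dt de x(t), nous trouvons v(t) = -12·t^3 + 12·t^2 - 10·t + 1. En prenant d/dt de v(t), nous trouvons a(t) = -36·t^2 + 24·t - 10. La dérivée de l'accélération donne le jerk: j(t) = 24 - 72·t. En utilisant j(t) = 24 - 72·t et en substituant t = 1, nous trouvons j = -48.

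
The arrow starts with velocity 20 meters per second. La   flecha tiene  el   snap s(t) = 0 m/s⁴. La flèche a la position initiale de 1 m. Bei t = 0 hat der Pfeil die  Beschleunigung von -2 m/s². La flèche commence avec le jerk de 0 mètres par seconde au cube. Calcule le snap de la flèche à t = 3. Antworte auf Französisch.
Nous avons le snap s(t) = 0. En substituant t = 3: s(3) = 0.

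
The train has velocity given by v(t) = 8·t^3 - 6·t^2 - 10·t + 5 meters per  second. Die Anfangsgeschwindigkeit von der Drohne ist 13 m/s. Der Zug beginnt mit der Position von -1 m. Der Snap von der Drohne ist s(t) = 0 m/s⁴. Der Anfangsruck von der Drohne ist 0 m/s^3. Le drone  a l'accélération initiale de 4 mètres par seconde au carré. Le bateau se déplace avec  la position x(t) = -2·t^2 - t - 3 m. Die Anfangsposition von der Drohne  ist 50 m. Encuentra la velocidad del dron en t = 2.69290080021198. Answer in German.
Ausgehend von dem Snap s(t) = 0, nehmen wir 3 Integrale. Mit ∫s(t)dt und Anwendung von j(0) = 0, finden wir j(t) = 0. Die Stammfunktion von dem Ruck ist die Beschleunigung. Mit a(0) = 4 erhalten wir a(t) = 4. Das Integral von der Beschleunigung ist die Geschwindigkeit. Mit v(0) = 13 erhalten wir v(t) = 4·t + 13. Wir haben die Geschwindigkeit v(t) = 4·t + 13. Durch Einsetzen von t = 2.69290080021198: v(2.69290080021198) = 23.7716032008479.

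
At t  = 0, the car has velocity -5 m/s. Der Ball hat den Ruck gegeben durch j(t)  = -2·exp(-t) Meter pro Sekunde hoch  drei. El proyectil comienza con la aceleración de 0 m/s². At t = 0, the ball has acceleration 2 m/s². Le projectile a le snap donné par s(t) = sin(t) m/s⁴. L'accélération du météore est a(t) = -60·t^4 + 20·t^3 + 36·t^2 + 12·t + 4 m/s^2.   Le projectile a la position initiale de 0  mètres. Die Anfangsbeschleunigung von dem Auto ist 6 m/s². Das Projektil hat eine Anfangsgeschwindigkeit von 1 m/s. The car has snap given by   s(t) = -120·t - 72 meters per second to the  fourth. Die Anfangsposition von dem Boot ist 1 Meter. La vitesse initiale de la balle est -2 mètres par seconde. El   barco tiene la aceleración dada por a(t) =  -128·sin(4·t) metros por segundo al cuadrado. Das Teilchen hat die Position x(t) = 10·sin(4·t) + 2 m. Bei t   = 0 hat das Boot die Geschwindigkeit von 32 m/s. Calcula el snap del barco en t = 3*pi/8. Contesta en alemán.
Ausgehend von der Beschleunigung a(t) = -128·sin(4·t), nehmen wir 2 Ableitungen. Durch Ableiten von der Beschleunigung erhalten wir den Ruck: j(t) = -512·cos(4·t). Die Ableitung von dem Ruck ergibt den Snap: s(t) = 2048·sin(4·t). Mit s(t) = 2048·sin(4·t) und Einsetzen von t = 3*pi/8, finden wir s = -2048.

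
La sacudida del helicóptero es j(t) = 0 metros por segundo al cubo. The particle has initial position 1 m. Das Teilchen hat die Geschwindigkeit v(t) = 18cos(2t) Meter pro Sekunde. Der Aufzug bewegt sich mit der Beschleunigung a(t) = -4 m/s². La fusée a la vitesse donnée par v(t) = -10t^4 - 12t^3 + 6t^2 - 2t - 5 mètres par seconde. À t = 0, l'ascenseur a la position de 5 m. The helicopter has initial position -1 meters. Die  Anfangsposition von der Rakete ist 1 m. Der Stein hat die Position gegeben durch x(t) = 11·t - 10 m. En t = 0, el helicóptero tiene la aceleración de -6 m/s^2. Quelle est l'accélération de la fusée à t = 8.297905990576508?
En partant de la vitesse v(t) = -10·t^4 - 12·t^3 + 6·t^2 - 2·t - 5, nous prenons 1 dérivée. En prenant d/dt de v(t), nous trouvons a(t) = -40·t^3 - 36·t^2 + 12·t - 2. De l'équation de l'accélération a(t) = -40·t^3 - 36·t^2 + 12·t - 2, nous substituons t = 8.297905990576508 pour obtenir a = -25235.3875158037.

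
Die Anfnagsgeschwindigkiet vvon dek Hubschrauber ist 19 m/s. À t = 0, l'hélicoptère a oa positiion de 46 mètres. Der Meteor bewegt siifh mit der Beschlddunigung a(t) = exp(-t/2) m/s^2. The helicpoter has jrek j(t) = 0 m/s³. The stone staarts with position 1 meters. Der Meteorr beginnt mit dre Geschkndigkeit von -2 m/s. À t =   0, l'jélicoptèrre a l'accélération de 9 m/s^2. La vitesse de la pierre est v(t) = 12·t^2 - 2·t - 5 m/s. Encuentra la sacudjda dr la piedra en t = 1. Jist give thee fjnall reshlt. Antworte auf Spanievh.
La sacudida en t = 1 es j = 24.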